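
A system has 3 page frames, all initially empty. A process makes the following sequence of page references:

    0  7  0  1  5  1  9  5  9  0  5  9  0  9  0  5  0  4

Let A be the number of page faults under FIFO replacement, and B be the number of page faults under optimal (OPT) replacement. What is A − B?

Under FIFO: F F . F F . F . . F . . . . . . . F → 7 faults.
Under OPT: F F . F F . F . . . . . . . . . . F → 6 faults.
A − B = 7 − 6 = 1.

1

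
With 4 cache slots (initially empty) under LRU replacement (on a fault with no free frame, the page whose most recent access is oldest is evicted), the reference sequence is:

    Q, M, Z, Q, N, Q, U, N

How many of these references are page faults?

5

Q: fault, frames {Q}
M: fault, frames {Q,M}
Z: fault, frames {Q,M,Z}
Q: hit
N: fault, frames {M,Z,Q,N}
Q: hit
U: fault, evict M, frames {Z,N,Q,U}
N: hit
Page faults: 5.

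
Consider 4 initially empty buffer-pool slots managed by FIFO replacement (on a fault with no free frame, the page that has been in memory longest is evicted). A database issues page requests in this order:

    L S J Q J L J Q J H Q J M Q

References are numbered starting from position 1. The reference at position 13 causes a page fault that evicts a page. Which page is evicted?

S

pos 1: L → miss, frames {L}
pos 2: S → miss, frames {L,S}
pos 3: J → miss, frames {L,S,J}
pos 4: Q → miss, frames {L,S,J,Q}
pos 5: J → hit
pos 6: L → hit
pos 7: J → hit
pos 8: Q → hit
pos 9: J → hit
pos 10: H → miss, evict L, frames {S,J,Q,H}
pos 11: Q → hit
pos 12: J → hit
pos 13: M → miss, evict S, frames {J,Q,H,M}
At position 13, page S is evicted.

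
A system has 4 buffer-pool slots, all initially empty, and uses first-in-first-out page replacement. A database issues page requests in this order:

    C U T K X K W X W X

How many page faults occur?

6

C: fault, frames (C)
U: fault, frames (C U)
T: fault, frames (C U T)
K: fault, frames (C U T K)
X: fault, evict C, frames (U T K X)
K: hit
W: fault, evict U, frames (T K X W)
X: hit
W: hit
X: hit
Page faults: 6.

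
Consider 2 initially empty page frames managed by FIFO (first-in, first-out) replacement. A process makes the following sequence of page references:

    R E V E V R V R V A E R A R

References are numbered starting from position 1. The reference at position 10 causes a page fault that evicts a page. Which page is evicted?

V

pos 1: R -> fault, frames {R}
pos 2: E -> fault, frames {R,E}
pos 3: V -> fault, evict R, frames {E,V}
pos 4: E -> hit
pos 5: V -> hit
pos 6: R -> fault, evict E, frames {V,R}
pos 7: V -> hit
pos 8: R -> hit
pos 9: V -> hit
pos 10: A -> fault, evict V, frames {R,A}
At position 10, page V is evicted.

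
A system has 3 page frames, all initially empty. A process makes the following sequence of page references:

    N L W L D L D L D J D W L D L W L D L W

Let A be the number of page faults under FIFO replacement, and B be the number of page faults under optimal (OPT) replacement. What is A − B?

2

Under FIFO: F F F . F . . . . F . . F . . F . F . . → 8 faults.
Under OPT: F F F . F . . . . F . . F . . . . . . . → 6 faults.
A − B = 8 − 6 = 2.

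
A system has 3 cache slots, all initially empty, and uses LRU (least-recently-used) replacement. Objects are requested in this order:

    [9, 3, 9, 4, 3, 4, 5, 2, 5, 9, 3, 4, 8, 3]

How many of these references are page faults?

9

9 -> fault, frames {9}
3 -> fault, frames {9,3}
9 -> hit
4 -> fault, frames {3,9,4}
3 -> hit
4 -> hit
5 -> fault, evict 9, frames {3,4,5}
2 -> fault, evict 3, frames {4,5,2}
5 -> hit
9 -> fault, evict 4, frames {2,5,9}
3 -> fault, evict 2, frames {5,9,3}
4 -> fault, evict 5, frames {9,3,4}
8 -> fault, evict 9, frames {3,4,8}
3 -> hit
Page faults: 9.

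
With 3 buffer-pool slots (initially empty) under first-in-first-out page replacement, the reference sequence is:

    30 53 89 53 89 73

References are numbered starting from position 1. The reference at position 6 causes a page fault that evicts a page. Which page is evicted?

30

pos 1: 30: fault, frames (30)
pos 2: 53: fault, frames (30 53)
pos 3: 89: fault, frames (30 53 89)
pos 4: 53: hit
pos 5: 89: hit
pos 6: 73: fault, evict 30, frames (53 89 73)
At position 6, page 30 is evicted.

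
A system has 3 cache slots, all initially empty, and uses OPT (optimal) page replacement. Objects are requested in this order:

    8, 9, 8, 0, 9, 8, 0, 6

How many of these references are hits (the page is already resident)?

8 -> miss, frames (8)
9 -> miss, frames (8 9)
8 -> hit
0 -> miss, frames (8 9 0)
9 -> hit
8 -> hit
0 -> hit
6 -> miss, evict 0, frames (8 9 6)
Hits: 4.

4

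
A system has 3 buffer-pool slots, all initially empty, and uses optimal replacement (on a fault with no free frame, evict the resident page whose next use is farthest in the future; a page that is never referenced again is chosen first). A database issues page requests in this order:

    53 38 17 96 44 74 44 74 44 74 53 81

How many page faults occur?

53 -> miss, frames (53)
38 -> miss, frames (53 38)
17 -> miss, frames (53 38 17)
96 -> miss, evict 17, frames (53 38 96)
44 -> miss, evict 96, frames (53 38 44)
74 -> miss, evict 38, frames (53 44 74)
44 -> hit
74 -> hit
44 -> hit
74 -> hit
53 -> hit
81 -> miss, evict 74, frames (53 44 81)
Page faults: 7.

7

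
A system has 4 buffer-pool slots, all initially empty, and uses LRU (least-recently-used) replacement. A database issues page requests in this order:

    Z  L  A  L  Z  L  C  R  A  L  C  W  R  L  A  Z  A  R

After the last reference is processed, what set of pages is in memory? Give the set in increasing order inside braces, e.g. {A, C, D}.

{A, L, R, Z}

Z: miss, frames [Z]
L: miss, frames [Z, L]
A: miss, frames [Z, L, A]
L: hit
Z: hit
L: hit
C: miss, frames [A, Z, L, C]
R: miss, evict A, frames [Z, L, C, R]
A: miss, evict Z, frames [L, C, R, A]
L: hit
C: hit
W: miss, evict R, frames [A, L, C, W]
R: miss, evict A, frames [L, C, W, R]
L: hit
A: miss, evict C, frames [W, R, L, A]
Z: miss, evict W, frames [R, L, A, Z]
A: hit
R: hit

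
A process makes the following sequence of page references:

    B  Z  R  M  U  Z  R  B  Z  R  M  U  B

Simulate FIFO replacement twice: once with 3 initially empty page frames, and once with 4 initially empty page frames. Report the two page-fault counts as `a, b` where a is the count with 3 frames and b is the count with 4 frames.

3 frames: F F F F F F F F . . F F . → 10 faults.
4 frames: F F F F F . . F F F F F F → 11 faults.
11 > 10: adding a frame increased faults — Belady's anomaly.

10, 11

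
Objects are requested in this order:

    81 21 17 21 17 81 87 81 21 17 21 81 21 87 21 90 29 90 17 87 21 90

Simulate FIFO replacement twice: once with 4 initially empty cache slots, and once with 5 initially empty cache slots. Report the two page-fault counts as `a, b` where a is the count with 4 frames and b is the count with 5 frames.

4 frames: F F F . . . F . . . . . . . . F F . . . F . → 7 faults.
5 frames: F F F . . . F . . . . . . . . F F . . . . . → 6 faults.
6 < 7: adding a frame reduced faults, as is typical.

7, 6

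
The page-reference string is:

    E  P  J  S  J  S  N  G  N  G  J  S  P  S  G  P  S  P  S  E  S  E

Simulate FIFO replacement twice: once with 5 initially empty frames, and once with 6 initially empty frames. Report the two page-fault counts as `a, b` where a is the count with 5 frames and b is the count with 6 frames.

7, 6

5 frames: F F F F . . F F . . . . . . . . . . . F . . → 7 faults.
6 frames: F F F F . . F F . . . . . . . . . . . . . . → 6 faults.
6 < 7: adding a frame reduced faults, as is typical.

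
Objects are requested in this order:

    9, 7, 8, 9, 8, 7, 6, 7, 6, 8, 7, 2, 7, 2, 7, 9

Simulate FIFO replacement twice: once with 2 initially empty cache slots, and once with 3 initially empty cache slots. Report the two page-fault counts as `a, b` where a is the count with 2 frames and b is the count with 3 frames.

2 frames: F F F F . F F . . F F F . . . F → 10 faults.
3 frames: F F F . . . F . . . . F F . . F → 7 faults.
7 < 10: adding a frame reduced faults, as is typical.

10, 7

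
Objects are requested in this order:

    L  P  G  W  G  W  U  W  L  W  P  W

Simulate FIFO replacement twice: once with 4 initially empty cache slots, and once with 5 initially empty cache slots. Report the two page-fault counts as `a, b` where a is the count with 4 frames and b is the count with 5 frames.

7, 5

4 frames: F F F F . . F . F . F . → 7 faults.
5 frames: F F F F . . F . . . . . → 5 faults.
5 < 7: adding a frame reduced faults, as is typical.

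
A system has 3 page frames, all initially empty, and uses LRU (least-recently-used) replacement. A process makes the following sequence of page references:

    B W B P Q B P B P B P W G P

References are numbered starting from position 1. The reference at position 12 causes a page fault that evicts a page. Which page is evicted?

pos 1: B → miss, frames [B]
pos 2: W → miss, frames [B, W]
pos 3: B → hit
pos 4: P → miss, frames [W, B, P]
pos 5: Q → miss, evict W, frames [B, P, Q]
pos 6: B → hit
pos 7: P → hit
pos 8: B → hit
pos 9: P → hit
pos 10: B → hit
pos 11: P → hit
pos 12: W → miss, evict Q, frames [B, P, W]
At position 12, page Q is evicted.

Q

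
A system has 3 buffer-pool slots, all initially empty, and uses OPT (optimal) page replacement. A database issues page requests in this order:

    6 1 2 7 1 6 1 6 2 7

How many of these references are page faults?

6: miss, frames {6}
1: miss, frames {6,1}
2: miss, frames {6,1,2}
7: miss, evict 2, frames {6,1,7}
1: hit
6: hit
1: hit
6: hit
2: miss, evict 1, frames {6,7,2}
7: hit
Page faults: 5.

5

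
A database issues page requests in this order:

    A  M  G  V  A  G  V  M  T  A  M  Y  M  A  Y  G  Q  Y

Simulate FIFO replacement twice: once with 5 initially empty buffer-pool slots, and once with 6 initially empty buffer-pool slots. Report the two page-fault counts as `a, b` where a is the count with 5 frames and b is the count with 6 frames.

8, 7

5 frames: F F F F . . . . F . . F . F . . F . → 8 faults.
6 frames: F F F F . . . . F . . F . . . . F . → 7 faults.
7 < 8: adding a frame reduced faults, as is typical.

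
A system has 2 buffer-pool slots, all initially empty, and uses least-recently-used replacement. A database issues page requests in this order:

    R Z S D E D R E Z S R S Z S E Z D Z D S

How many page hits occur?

5

R → fault, frames [R]
Z → fault, frames [R, Z]
S → fault, evict R, frames [Z, S]
D → fault, evict Z, frames [S, D]
E → fault, evict S, frames [D, E]
D → hit
R → fault, evict E, frames [D, R]
E → fault, evict D, frames [R, E]
Z → fault, evict R, frames [E, Z]
S → fault, evict E, frames [Z, S]
R → fault, evict Z, frames [S, R]
S → hit
Z → fault, evict R, frames [S, Z]
S → hit
E → fault, evict Z, frames [S, E]
Z → fault, evict S, frames [E, Z]
D → fault, evict E, frames [Z, D]
Z → hit
D → hit
S → fault, evict Z, frames [D, S]
Hits: 5.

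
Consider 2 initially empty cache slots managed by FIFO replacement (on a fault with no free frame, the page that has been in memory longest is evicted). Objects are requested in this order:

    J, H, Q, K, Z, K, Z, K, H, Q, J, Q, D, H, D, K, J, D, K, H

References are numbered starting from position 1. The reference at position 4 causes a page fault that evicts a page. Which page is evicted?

H

pos 1: J: miss, frames (J)
pos 2: H: miss, frames (J H)
pos 3: Q: miss, evict J, frames (H Q)
pos 4: K: miss, evict H, frames (Q K)
At position 4, page H is evicted.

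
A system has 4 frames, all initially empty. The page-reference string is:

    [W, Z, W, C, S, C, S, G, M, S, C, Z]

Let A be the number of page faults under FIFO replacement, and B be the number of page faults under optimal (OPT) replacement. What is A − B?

1

Under FIFO: F F . F F . . F F . . F → 7 faults.
Under OPT: F F . F F . . F F . . . → 6 faults.
A − B = 7 − 6 = 1.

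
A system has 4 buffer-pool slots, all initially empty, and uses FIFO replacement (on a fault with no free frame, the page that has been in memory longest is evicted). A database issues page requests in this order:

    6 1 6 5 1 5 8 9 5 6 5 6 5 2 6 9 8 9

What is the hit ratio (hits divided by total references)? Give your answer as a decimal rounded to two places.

0.61

6 -> fault, frames (6)
1 -> fault, frames (6 1)
6 -> hit
5 -> fault, frames (6 1 5)
1 -> hit
5 -> hit
8 -> fault, frames (6 1 5 8)
9 -> fault, evict 6, frames (1 5 8 9)
5 -> hit
6 -> fault, evict 1, frames (5 8 9 6)
5 -> hit
6 -> hit
5 -> hit
2 -> fault, evict 5, frames (8 9 6 2)
6 -> hit
9 -> hit
8 -> hit
9 -> hit
Hits: 11 of 18 references → 11/18 = 0.6111.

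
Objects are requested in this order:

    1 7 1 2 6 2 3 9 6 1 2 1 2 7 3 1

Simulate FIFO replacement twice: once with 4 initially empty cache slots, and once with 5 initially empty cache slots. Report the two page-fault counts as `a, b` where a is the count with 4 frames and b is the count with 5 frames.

10, 8

4 frames: F F . F F . F F . F F . . F F . → 10 faults.
5 frames: F F . F F . F F . F . . . F . . → 8 faults.
8 < 10: adding a frame reduced faults, as is typical.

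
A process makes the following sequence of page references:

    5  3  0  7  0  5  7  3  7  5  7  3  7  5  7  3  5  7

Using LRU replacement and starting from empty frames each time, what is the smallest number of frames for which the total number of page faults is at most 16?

f=1: 18 faults
f=2: 13 faults
f=3: 6 faults
f=4: 4 faults
Smallest f with faults ≤ 16 is 2.

2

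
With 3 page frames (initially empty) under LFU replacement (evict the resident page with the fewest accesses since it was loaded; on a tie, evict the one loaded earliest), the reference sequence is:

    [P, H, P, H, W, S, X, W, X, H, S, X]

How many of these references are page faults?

P: fault, frames (P)
H: fault, frames (P H)
P: hit
H: hit
W: fault, frames (P H W)
S: fault, evict W, frames (P H S)
X: fault, evict S, frames (P H X)
W: fault, evict X, frames (P H W)
X: fault, evict W, frames (P H X)
H: hit
S: fault, evict X, frames (P H S)
X: fault, evict S, frames (P H X)
Page faults: 9.

9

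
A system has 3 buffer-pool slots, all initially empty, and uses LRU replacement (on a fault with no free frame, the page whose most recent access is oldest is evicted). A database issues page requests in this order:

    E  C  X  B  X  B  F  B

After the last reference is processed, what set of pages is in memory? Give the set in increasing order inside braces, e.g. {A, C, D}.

{B, F, X}

E → fault, frames [E]
C → fault, frames [E, C]
X → fault, frames [E, C, X]
B → fault, evict E, frames [C, X, B]
X → hit
B → hit
F → fault, evict C, frames [X, B, F]
B → hit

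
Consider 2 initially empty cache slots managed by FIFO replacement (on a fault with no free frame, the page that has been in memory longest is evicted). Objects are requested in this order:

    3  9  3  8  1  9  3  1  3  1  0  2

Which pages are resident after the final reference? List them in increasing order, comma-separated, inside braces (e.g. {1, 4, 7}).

3 -> fault, frames (3)
9 -> fault, frames (3 9)
3 -> hit
8 -> fault, evict 3, frames (9 8)
1 -> fault, evict 9, frames (8 1)
9 -> fault, evict 8, frames (1 9)
3 -> fault, evict 1, frames (9 3)
1 -> fault, evict 9, frames (3 1)
3 -> hit
1 -> hit
0 -> fault, evict 3, frames (1 0)
2 -> fault, evict 1, frames (0 2)

{0, 2}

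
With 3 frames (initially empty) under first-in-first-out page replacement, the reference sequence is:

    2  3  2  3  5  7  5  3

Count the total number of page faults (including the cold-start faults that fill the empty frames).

4

2 → fault, frames {2}
3 → fault, frames {2,3}
2 → hit
3 → hit
5 → fault, frames {2,3,5}
7 → fault, evict 2, frames {3,5,7}
5 → hit
3 → hit
Page faults: 4.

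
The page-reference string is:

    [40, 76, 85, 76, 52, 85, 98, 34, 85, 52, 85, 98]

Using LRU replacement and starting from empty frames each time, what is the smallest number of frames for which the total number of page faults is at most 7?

4

f=1: 12 faults
f=2: 10 faults
f=3: 8 faults
f=4: 6 faults
f=5: 6 faults
f=6: 6 faults
Smallest f with faults ≤ 7 is 4.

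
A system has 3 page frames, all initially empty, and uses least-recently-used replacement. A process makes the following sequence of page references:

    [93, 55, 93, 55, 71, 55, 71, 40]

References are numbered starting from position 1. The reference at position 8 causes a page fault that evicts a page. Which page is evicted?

pos 1: 93 -> miss, frames (93)
pos 2: 55 -> miss, frames (93 55)
pos 3: 93 -> hit
pos 4: 55 -> hit
pos 5: 71 -> miss, frames (93 55 71)
pos 6: 55 -> hit
pos 7: 71 -> hit
pos 8: 40 -> miss, evict 93, frames (55 71 40)
At position 8, page 93 is evicted.

93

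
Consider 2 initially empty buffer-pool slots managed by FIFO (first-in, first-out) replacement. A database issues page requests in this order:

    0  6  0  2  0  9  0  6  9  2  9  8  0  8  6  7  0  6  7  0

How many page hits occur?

0 → fault, frames [0]
6 → fault, frames [0, 6]
0 → hit
2 → fault, evict 0, frames [6, 2]
0 → fault, evict 6, frames [2, 0]
9 → fault, evict 2, frames [0, 9]
0 → hit
6 → fault, evict 0, frames [9, 6]
9 → hit
2 → fault, evict 9, frames [6, 2]
9 → fault, evict 6, frames [2, 9]
8 → fault, evict 2, frames [9, 8]
0 → fault, evict 9, frames [8, 0]
8 → hit
6 → fault, evict 8, frames [0, 6]
7 → fault, evict 0, frames [6, 7]
0 → fault, evict 6, frames [7, 0]
6 → fault, evict 7, frames [0, 6]
7 → fault, evict 0, frames [6, 7]
0 → fault, evict 6, frames [7, 0]
Hits: 4.

4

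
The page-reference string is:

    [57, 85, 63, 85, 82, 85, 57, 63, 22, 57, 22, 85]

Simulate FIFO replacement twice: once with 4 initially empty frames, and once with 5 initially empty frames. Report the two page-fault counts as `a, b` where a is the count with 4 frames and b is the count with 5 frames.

7, 5

4 frames: F F F . F . . . F F . F → 7 faults.
5 frames: F F F . F . . . F . . . → 5 faults.
5 < 7: adding a frame reduced faults, as is typical.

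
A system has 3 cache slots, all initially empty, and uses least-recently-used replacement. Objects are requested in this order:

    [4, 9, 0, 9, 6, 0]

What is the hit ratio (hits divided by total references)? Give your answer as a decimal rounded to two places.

0.33

4 → fault, frames [4]
9 → fault, frames [4, 9]
0 → fault, frames [4, 9, 0]
9 → hit
6 → fault, evict 4, frames [0, 9, 6]
0 → hit
Hits: 2 of 6 references → 2/6 = 0.3333.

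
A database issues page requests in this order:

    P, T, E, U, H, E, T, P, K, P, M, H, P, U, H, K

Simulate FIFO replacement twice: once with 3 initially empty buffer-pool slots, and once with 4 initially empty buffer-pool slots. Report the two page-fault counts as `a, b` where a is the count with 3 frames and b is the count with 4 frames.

13, 10

3 frames: F F F F F . F F F . F F F F . F → 13 faults.
4 frames: F F F F F . . F F . F . . F F . → 10 faults.
10 < 13: adding a frame reduced faults, as is typical.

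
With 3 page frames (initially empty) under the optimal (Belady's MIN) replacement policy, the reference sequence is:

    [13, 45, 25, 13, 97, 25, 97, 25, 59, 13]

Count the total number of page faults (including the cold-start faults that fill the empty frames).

13 → fault, frames {13}
45 → fault, frames {13,45}
25 → fault, frames {13,45,25}
13 → hit
97 → fault, evict 45, frames {13,25,97}
25 → hit
97 → hit
25 → hit
59 → fault, evict 97, frames {13,25,59}
13 → hit
Page faults: 5.

5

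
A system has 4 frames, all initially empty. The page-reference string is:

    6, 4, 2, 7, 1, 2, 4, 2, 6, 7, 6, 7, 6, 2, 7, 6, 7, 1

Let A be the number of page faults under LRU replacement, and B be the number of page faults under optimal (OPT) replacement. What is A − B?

2

Under LRU: F F F F F . . . F F . . . . . . . F → 8 faults.
Under OPT: F F F F F . . . . F . . . . . . . . → 6 faults.
A − B = 8 − 6 = 2.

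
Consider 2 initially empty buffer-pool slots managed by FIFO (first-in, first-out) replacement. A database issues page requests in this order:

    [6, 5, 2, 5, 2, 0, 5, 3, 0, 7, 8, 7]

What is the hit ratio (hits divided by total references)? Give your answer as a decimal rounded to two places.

0.25

6 -> miss, frames (6)
5 -> miss, frames (6 5)
2 -> miss, evict 6, frames (5 2)
5 -> hit
2 -> hit
0 -> miss, evict 5, frames (2 0)
5 -> miss, evict 2, frames (0 5)
3 -> miss, evict 0, frames (5 3)
0 -> miss, evict 5, frames (3 0)
7 -> miss, evict 3, frames (0 7)
8 -> miss, evict 0, frames (7 8)
7 -> hit
Hits: 3 of 12 references → 3/12 = 0.2500.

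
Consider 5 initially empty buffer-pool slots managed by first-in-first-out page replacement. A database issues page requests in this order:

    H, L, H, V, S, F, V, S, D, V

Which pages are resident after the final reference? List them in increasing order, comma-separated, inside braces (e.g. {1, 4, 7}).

H: fault, frames {H}
L: fault, frames {H,L}
H: hit
V: fault, frames {H,L,V}
S: fault, frames {H,L,V,S}
F: fault, frames {H,L,V,S,F}
V: hit
S: hit
D: fault, evict H, frames {L,V,S,F,D}
V: hit

{D, F, L, S, V}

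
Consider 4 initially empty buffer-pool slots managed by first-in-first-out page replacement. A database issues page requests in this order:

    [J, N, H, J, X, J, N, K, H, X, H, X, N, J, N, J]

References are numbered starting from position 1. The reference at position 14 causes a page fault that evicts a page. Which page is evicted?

N

pos 1: J -> fault, frames {J}
pos 2: N -> fault, frames {J,N}
pos 3: H -> fault, frames {J,N,H}
pos 4: J -> hit
pos 5: X -> fault, frames {J,N,H,X}
pos 6: J -> hit
pos 7: N -> hit
pos 8: K -> fault, evict J, frames {N,H,X,K}
pos 9: H -> hit
pos 10: X -> hit
pos 11: H -> hit
pos 12: X -> hit
pos 13: N -> hit
pos 14: J -> fault, evict N, frames {H,X,K,J}
At position 14, page N is evicted.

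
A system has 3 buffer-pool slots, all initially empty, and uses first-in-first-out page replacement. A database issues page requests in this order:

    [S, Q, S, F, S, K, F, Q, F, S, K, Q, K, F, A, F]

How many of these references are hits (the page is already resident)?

S -> miss, frames [S]
Q -> miss, frames [S, Q]
S -> hit
F -> miss, frames [S, Q, F]
S -> hit
K -> miss, evict S, frames [Q, F, K]
F -> hit
Q -> hit
F -> hit
S -> miss, evict Q, frames [F, K, S]
K -> hit
Q -> miss, evict F, frames [K, S, Q]
K -> hit
F -> miss, evict K, frames [S, Q, F]
A -> miss, evict S, frames [Q, F, A]
F -> hit
Hits: 8.

8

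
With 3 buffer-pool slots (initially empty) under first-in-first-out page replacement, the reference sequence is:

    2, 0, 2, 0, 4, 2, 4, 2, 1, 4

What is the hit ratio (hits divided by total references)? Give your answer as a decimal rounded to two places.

2 → miss, frames [2]
0 → miss, frames [2, 0]
2 → hit
0 → hit
4 → miss, frames [2, 0, 4]
2 → hit
4 → hit
2 → hit
1 → miss, evict 2, frames [0, 4, 1]
4 → hit
Hits: 6 of 10 references → 6/10 = 0.6000.

0.60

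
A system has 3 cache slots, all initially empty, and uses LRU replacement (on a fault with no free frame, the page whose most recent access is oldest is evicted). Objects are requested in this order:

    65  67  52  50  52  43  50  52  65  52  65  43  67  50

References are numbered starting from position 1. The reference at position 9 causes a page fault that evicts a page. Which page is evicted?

pos 1: 65: fault, frames (65)
pos 2: 67: fault, frames (65 67)
pos 3: 52: fault, frames (65 67 52)
pos 4: 50: fault, evict 65, frames (67 52 50)
pos 5: 52: hit
pos 6: 43: fault, evict 67, frames (50 52 43)
pos 7: 50: hit
pos 8: 52: hit
pos 9: 65: fault, evict 43, frames (50 52 65)
At position 9, page 43 is evicted.

43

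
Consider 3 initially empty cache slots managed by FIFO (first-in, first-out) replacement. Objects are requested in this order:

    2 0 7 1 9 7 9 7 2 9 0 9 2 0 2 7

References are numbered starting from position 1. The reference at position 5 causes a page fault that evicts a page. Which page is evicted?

pos 1: 2 → fault, frames (2)
pos 2: 0 → fault, frames (2 0)
pos 3: 7 → fault, frames (2 0 7)
pos 4: 1 → fault, evict 2, frames (0 7 1)
pos 5: 9 → fault, evict 0, frames (7 1 9)
At position 5, page 0 is evicted.

0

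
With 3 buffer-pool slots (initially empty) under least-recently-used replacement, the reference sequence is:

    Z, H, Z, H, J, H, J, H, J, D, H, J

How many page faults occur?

4

Z: miss, frames {Z}
H: miss, frames {Z,H}
Z: hit
H: hit
J: miss, frames {Z,H,J}
H: hit
J: hit
H: hit
J: hit
D: miss, evict Z, frames {H,J,D}
H: hit
J: hit
Page faults: 4.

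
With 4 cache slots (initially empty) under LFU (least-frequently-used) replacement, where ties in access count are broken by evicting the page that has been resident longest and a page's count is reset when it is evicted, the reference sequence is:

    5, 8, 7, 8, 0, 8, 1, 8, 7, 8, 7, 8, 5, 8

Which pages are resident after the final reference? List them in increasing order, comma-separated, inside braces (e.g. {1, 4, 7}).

{1, 5, 7, 8}

5 -> fault, frames [5]
8 -> fault, frames [5, 8]
7 -> fault, frames [5, 8, 7]
8 -> hit
0 -> fault, frames [5, 8, 7, 0]
8 -> hit
1 -> fault, evict 5, frames [8, 7, 0, 1]
8 -> hit
7 -> hit
8 -> hit
7 -> hit
8 -> hit
5 -> fault, evict 0, frames [8, 7, 1, 5]
8 -> hit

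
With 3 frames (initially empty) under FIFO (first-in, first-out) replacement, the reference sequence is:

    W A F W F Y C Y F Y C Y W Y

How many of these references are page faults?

6

W: miss, frames (W)
A: miss, frames (W A)
F: miss, frames (W A F)
W: hit
F: hit
Y: miss, evict W, frames (A F Y)
C: miss, evict A, frames (F Y C)
Y: hit
F: hit
Y: hit
C: hit
Y: hit
W: miss, evict F, frames (Y C W)
Y: hit
Page faults: 6.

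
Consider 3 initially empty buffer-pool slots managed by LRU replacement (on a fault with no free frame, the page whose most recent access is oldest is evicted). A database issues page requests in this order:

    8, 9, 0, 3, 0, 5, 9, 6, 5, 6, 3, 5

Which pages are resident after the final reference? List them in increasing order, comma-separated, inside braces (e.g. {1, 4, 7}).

{3, 5, 6}

8 → fault, frames {8}
9 → fault, frames {8,9}
0 → fault, frames {8,9,0}
3 → fault, evict 8, frames {9,0,3}
0 → hit
5 → fault, evict 9, frames {3,0,5}
9 → fault, evict 3, frames {0,5,9}
6 → fault, evict 0, frames {5,9,6}
5 → hit
6 → hit
3 → fault, evict 9, frames {5,6,3}
5 → hit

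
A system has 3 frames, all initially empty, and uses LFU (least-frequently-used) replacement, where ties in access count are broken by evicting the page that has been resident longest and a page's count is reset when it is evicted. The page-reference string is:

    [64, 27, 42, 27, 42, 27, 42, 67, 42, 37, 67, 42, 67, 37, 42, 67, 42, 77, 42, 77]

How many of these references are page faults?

9

64 → fault, frames [64]
27 → fault, frames [64, 27]
42 → fault, frames [64, 27, 42]
27 → hit
42 → hit
27 → hit
42 → hit
67 → fault, evict 64, frames [27, 42, 67]
42 → hit
37 → fault, evict 67, frames [27, 42, 37]
67 → fault, evict 37, frames [27, 42, 67]
42 → hit
67 → hit
37 → fault, evict 67, frames [27, 42, 37]
42 → hit
67 → fault, evict 37, frames [27, 42, 67]
42 → hit
77 → fault, evict 67, frames [27, 42, 77]
42 → hit
77 → hit
Page faults: 9.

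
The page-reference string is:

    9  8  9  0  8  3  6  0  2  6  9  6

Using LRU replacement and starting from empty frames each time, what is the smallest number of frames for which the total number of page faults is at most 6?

f=1: 12 faults
f=2: 10 faults
f=3: 8 faults
f=4: 7 faults
f=5: 7 faults
f=6: 6 faults
Smallest f with faults ≤ 6 is 6.

6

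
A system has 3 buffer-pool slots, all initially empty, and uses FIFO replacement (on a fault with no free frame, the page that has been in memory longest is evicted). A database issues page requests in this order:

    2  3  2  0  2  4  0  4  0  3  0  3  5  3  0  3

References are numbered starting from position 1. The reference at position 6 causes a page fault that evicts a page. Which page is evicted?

pos 1: 2 -> miss, frames {2}
pos 2: 3 -> miss, frames {2,3}
pos 3: 2 -> hit
pos 4: 0 -> miss, frames {2,3,0}
pos 5: 2 -> hit
pos 6: 4 -> miss, evict 2, frames {3,0,4}
At position 6, page 2 is evicted.

2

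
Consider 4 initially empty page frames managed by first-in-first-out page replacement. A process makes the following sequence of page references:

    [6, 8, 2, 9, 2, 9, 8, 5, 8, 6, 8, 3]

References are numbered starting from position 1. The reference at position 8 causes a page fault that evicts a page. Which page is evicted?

6

pos 1: 6 -> miss, frames [6]
pos 2: 8 -> miss, frames [6, 8]
pos 3: 2 -> miss, frames [6, 8, 2]
pos 4: 9 -> miss, frames [6, 8, 2, 9]
pos 5: 2 -> hit
pos 6: 9 -> hit
pos 7: 8 -> hit
pos 8: 5 -> miss, evict 6, frames [8, 2, 9, 5]
At position 8, page 6 is evicted.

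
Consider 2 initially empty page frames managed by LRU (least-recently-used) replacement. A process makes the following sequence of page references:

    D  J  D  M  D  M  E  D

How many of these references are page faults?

D -> fault, frames (D)
J -> fault, frames (D J)
D -> hit
M -> fault, evict J, frames (D M)
D -> hit
M -> hit
E -> fault, evict D, frames (M E)
D -> fault, evict M, frames (E D)
Page faults: 5.

5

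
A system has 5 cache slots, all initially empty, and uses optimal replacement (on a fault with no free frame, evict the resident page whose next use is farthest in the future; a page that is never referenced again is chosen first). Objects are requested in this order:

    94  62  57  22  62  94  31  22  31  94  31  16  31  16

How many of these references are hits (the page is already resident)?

8

94 -> fault, frames (94)
62 -> fault, frames (94 62)
57 -> fault, frames (94 62 57)
22 -> fault, frames (94 62 57 22)
62 -> hit
94 -> hit
31 -> fault, frames (94 62 57 22 31)
22 -> hit
31 -> hit
94 -> hit
31 -> hit
16 -> fault, evict 22, frames (94 62 57 31 16)
31 -> hit
16 -> hit
Hits: 8.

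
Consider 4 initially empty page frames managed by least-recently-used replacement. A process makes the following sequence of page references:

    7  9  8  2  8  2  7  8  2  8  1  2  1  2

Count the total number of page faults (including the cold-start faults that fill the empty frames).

5

7 -> miss, frames (7)
9 -> miss, frames (7 9)
8 -> miss, frames (7 9 8)
2 -> miss, frames (7 9 8 2)
8 -> hit
2 -> hit
7 -> hit
8 -> hit
2 -> hit
8 -> hit
1 -> miss, evict 9, frames (7 2 8 1)
2 -> hit
1 -> hit
2 -> hit
Page faults: 5.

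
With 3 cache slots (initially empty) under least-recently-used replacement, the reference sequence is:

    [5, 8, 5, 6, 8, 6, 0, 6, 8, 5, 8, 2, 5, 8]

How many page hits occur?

8

5 → miss, frames [5]
8 → miss, frames [5, 8]
5 → hit
6 → miss, frames [8, 5, 6]
8 → hit
6 → hit
0 → miss, evict 5, frames [8, 6, 0]
6 → hit
8 → hit
5 → miss, evict 0, frames [6, 8, 5]
8 → hit
2 → miss, evict 6, frames [5, 8, 2]
5 → hit
8 → hit
Hits: 8.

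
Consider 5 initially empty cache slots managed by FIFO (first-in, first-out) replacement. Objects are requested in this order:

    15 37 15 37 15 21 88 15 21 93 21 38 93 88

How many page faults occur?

6

15 -> miss, frames {15}
37 -> miss, frames {15,37}
15 -> hit
37 -> hit
15 -> hit
21 -> miss, frames {15,37,21}
88 -> miss, frames {15,37,21,88}
15 -> hit
21 -> hit
93 -> miss, frames {15,37,21,88,93}
21 -> hit
38 -> miss, evict 15, frames {37,21,88,93,38}
93 -> hit
88 -> hit
Page faults: 6.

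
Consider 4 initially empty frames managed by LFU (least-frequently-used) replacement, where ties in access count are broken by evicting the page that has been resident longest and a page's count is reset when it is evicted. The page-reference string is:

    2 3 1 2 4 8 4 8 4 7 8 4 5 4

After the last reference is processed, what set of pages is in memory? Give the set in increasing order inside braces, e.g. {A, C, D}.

{2, 4, 5, 8}

2: fault, frames [2]
3: fault, frames [2, 3]
1: fault, frames [2, 3, 1]
2: hit
4: fault, frames [2, 3, 1, 4]
8: fault, evict 3, frames [2, 1, 4, 8]
4: hit
8: hit
4: hit
7: fault, evict 1, frames [2, 4, 8, 7]
8: hit
4: hit
5: fault, evict 7, frames [2, 4, 8, 5]
4: hit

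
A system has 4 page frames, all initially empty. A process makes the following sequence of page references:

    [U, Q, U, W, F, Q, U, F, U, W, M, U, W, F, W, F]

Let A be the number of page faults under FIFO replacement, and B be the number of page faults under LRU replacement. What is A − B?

1

Under FIFO: F F . F F . . . . . F F . . . . → 6 faults.
Under LRU: F F . F F . . . . . F . . . . . → 5 faults.
A − B = 6 − 5 = 1.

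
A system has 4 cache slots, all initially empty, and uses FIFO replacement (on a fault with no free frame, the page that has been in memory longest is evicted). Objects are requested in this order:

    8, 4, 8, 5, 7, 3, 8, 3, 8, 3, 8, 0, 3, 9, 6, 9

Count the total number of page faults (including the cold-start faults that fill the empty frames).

8: fault, frames [8]
4: fault, frames [8, 4]
8: hit
5: fault, frames [8, 4, 5]
7: fault, frames [8, 4, 5, 7]
3: fault, evict 8, frames [4, 5, 7, 3]
8: fault, evict 4, frames [5, 7, 3, 8]
3: hit
8: hit
3: hit
8: hit
0: fault, evict 5, frames [7, 3, 8, 0]
3: hit
9: fault, evict 7, frames [3, 8, 0, 9]
6: fault, evict 3, frames [8, 0, 9, 6]
9: hit
Page faults: 9.

9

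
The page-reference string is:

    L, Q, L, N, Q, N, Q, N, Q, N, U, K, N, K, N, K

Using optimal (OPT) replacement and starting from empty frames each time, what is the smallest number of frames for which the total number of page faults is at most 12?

2

f=1: 16 faults
f=2: 5 faults
f=3: 5 faults
f=4: 5 faults
f=5: 5 faults
Smallest f with faults ≤ 12 is 2.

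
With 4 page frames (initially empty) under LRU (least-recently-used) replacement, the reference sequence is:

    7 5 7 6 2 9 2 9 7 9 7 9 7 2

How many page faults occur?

7 → fault, frames {7}
5 → fault, frames {7,5}
7 → hit
6 → fault, frames {5,7,6}
2 → fault, frames {5,7,6,2}
9 → fault, evict 5, frames {7,6,2,9}
2 → hit
9 → hit
7 → hit
9 → hit
7 → hit
9 → hit
7 → hit
2 → hit
Page faults: 5.

5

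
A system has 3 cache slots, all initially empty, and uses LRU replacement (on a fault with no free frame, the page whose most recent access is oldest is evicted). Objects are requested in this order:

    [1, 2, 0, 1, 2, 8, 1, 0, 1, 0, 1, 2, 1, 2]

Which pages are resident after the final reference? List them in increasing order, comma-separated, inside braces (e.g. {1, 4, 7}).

{0, 1, 2}

1 -> miss, frames (1)
2 -> miss, frames (1 2)
0 -> miss, frames (1 2 0)
1 -> hit
2 -> hit
8 -> miss, evict 0, frames (1 2 8)
1 -> hit
0 -> miss, evict 2, frames (8 1 0)
1 -> hit
0 -> hit
1 -> hit
2 -> miss, evict 8, frames (0 1 2)
1 -> hit
2 -> hit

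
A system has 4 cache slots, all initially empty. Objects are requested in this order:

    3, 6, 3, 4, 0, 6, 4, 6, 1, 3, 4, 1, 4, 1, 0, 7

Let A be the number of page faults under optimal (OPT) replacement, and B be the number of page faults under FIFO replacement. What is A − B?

Under OPT: F F . F F . . . F . . . . . . F → 6 faults.
Under FIFO: F F . F F . . . F F . . . . . F → 7 faults.
A − B = 6 − 7 = -1.

-1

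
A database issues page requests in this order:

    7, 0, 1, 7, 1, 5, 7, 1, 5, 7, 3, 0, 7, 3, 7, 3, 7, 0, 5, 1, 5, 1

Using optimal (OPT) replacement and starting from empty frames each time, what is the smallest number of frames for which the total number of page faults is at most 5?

5

f=1: 22 faults
f=2: 12 faults
f=3: 8 faults
f=4: 6 faults
f=5: 5 faults
Smallest f with faults ≤ 5 is 5.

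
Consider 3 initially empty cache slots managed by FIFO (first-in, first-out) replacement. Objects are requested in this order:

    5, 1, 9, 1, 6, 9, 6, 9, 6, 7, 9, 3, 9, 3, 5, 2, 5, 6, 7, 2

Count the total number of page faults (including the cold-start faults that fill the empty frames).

5: miss, frames {5}
1: miss, frames {5,1}
9: miss, frames {5,1,9}
1: hit
6: miss, evict 5, frames {1,9,6}
9: hit
6: hit
9: hit
6: hit
7: miss, evict 1, frames {9,6,7}
9: hit
3: miss, evict 9, frames {6,7,3}
9: miss, evict 6, frames {7,3,9}
3: hit
5: miss, evict 7, frames {3,9,5}
2: miss, evict 3, frames {9,5,2}
5: hit
6: miss, evict 9, frames {5,2,6}
7: miss, evict 5, frames {2,6,7}
2: hit
Page faults: 11.

11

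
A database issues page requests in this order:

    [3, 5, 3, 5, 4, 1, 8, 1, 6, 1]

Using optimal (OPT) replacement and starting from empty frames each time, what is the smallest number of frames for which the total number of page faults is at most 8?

f=1: 10 faults
f=2: 6 faults
f=3: 6 faults
f=4: 6 faults
f=5: 6 faults
f=6: 6 faults
Smallest f with faults ≤ 8 is 2.

2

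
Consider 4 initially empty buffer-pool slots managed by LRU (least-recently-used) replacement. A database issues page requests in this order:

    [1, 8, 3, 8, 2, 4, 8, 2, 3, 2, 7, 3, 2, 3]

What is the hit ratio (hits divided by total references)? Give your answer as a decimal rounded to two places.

1: fault, frames {1}
8: fault, frames {1,8}
3: fault, frames {1,8,3}
8: hit
2: fault, frames {1,3,8,2}
4: fault, evict 1, frames {3,8,2,4}
8: hit
2: hit
3: hit
2: hit
7: fault, evict 4, frames {8,3,2,7}
3: hit
2: hit
3: hit
Hits: 8 of 14 references → 8/14 = 0.5714.

0.57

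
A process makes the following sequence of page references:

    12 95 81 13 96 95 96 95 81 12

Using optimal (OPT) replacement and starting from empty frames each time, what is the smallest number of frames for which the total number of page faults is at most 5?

4

f=1: 10 faults
f=2: 7 faults
f=3: 6 faults
f=4: 5 faults
f=5: 5 faults
Smallest f with faults ≤ 5 is 4.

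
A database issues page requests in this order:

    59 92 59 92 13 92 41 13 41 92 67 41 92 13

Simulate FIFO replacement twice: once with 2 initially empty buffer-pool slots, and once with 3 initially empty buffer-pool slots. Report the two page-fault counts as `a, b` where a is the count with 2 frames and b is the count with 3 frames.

2 frames: F F . . F . F . . F F F F F → 9 faults.
3 frames: F F . . F . F . . . F . F F → 7 faults.
7 < 9: adding a frame reduced faults, as is typical.

9, 7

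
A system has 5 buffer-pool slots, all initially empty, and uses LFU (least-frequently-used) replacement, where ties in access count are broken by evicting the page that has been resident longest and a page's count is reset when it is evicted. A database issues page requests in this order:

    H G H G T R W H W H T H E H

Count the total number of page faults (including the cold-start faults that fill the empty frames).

6

H → miss, frames (H)
G → miss, frames (H G)
H → hit
G → hit
T → miss, frames (H G T)
R → miss, frames (H G T R)
W → miss, frames (H G T R W)
H → hit
W → hit
H → hit
T → hit
H → hit
E → miss, evict R, frames (H G T W E)
H → hit
Page faults: 6.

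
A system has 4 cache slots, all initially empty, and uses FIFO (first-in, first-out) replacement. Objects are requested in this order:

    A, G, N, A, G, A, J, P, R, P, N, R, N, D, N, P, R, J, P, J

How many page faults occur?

10

A: fault, frames {A}
G: fault, frames {A,G}
N: fault, frames {A,G,N}
A: hit
G: hit
A: hit
J: fault, frames {A,G,N,J}
P: fault, evict A, frames {G,N,J,P}
R: fault, evict G, frames {N,J,P,R}
P: hit
N: hit
R: hit
N: hit
D: fault, evict N, frames {J,P,R,D}
N: fault, evict J, frames {P,R,D,N}
P: hit
R: hit
J: fault, evict P, frames {R,D,N,J}
P: fault, evict R, frames {D,N,J,P}
J: hit
Page faults: 10.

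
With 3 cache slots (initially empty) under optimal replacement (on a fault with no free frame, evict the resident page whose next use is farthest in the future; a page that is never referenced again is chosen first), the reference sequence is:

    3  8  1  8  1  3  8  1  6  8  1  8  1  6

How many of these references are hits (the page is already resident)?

3: fault, frames (3)
8: fault, frames (3 8)
1: fault, frames (3 8 1)
8: hit
1: hit
3: hit
8: hit
1: hit
6: fault, evict 3, frames (8 1 6)
8: hit
1: hit
8: hit
1: hit
6: hit
Hits: 10.

10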